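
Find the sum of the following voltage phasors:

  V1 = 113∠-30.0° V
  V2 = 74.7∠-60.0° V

Step 1 — Convert each phasor to rectangular form:
  V1 = 113·(cos(-30.0°) + j·sin(-30.0°)) = 97.86 - j56.5 V
  V2 = 74.7·(cos(-60.0°) + j·sin(-60.0°)) = 37.35 - j64.69 V
Step 2 — Sum components: V_total = 135.2 - j121.2 V.
Step 3 — Convert to polar: |V_total| = 181.6 V, ∠V_total = -41.9°.

V_total = 181.6∠-41.9° V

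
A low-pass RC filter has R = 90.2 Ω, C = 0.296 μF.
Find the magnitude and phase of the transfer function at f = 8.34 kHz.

Step 1 — Angular frequency: ω = 2π·8340 = 5.24e+04 rad/s.
Step 2 — Transfer function: H(jω) = 1/(1 + jωRC).
Step 3 — Denominator: 1 + jωRC = 1 + j·5.24e+04·90.2·2.96e-07 = 1 + j1.399.
Step 4 — H = 0.3381 - j0.4731.
Step 5 — Magnitude: |H| = 0.5815 (-4.7 dB); phase: φ = -54.4°.

|H| = 0.5815 (-4.7 dB), φ = -54.4°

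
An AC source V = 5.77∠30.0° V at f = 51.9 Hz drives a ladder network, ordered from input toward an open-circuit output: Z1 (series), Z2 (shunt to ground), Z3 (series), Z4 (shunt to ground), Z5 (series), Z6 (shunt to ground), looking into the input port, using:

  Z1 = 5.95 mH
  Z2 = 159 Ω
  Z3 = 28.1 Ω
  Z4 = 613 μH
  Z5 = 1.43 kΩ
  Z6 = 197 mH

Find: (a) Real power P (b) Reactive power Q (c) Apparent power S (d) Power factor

Step 1 — Angular frequency: ω = 2π·f = 2π·51.9 = 326.1 rad/s.
Step 2 — Component impedances:
  Z1: Z = jωL = j·326.1·0.00595 = 0 + j1.94 Ω
  Z2: Z = R = 159 Ω
  Z3: Z = R = 28.1 Ω
  Z4: Z = jωL = j·326.1·0.000613 = 0 + j0.1999 Ω
  Z5: Z = R = 1430 Ω
  Z6: Z = jωL = j·326.1·0.197 = 0 + j64.24 Ω
Step 3 — Ladder network (open output): work backward from the far end, alternating series and parallel combinations. Z_in = 23.88 + j2.085 Ω = 23.97∠5.0° Ω.
Step 4 — Source phasor: V = 5.77∠30.0° V = 4.997 + j2.885 V.
Step 5 — Current: I = V / Z = 0.2181 + j0.1018 A = 0.2407∠25.0° A.
Step 6 — Complex power: S = V·I* = 1.384 + j0.1208 VA.
Step 7 — Real power: P = Re(S) = 1.384 W.
Step 8 — Reactive power: Q = Im(S) = 0.1208 VAR.
Step 9 — Apparent power: |S| = 1.389 VA.
Step 10 — Power factor: PF = P/|S| = 0.9962 (lagging).

(a) P = 1.384 W  (b) Q = 0.1208 VAR  (c) S = 1.389 VA  (d) PF = 0.9962 (lagging)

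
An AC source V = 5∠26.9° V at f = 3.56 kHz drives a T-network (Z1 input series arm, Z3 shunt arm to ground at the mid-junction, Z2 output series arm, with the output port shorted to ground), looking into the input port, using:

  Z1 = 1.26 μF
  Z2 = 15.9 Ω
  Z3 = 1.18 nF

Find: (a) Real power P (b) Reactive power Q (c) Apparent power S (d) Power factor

Step 1 — Angular frequency: ω = 2π·f = 2π·3560 = 2.237e+04 rad/s.
Step 2 — Component impedances:
  Z1: Z = 1/(jωC) = -j/(ω·C) = 0 - j35.48 Ω
  Z2: Z = R = 15.9 Ω
  Z3: Z = 1/(jωC) = -j/(ω·C) = 0 - j3.789e+04 Ω
Step 3 — With the output port shorted to ground, the output series arm Z2 runs from the junction to ground; the shunt arm Z3 also runs from the junction to ground. They appear in parallel: Z3 || Z2 = 15.9 - j0.006673 Ω.
Step 4 — Series with input arm Z1: Z_in = Z1 + (Z3 || Z2) = 15.9 - j35.49 Ω = 38.89∠-65.9° Ω.
Step 5 — Source phasor: V = 5∠26.9° V = 4.459 + j2.262 V.
Step 6 — Current: I = V / Z = -0.006204 + j0.1284 A = 0.1286∠92.8° A.
Step 7 — Complex power: S = V·I* = 0.2629 - j0.5867 VA.
Step 8 — Real power: P = Re(S) = 0.2629 W.
Step 9 — Reactive power: Q = Im(S) = -0.5867 VAR.
Step 10 — Apparent power: |S| = 0.6429 VA.
Step 11 — Power factor: PF = P/|S| = 0.4089 (leading).

(a) P = 0.2629 W  (b) Q = -0.5867 VAR  (c) S = 0.6429 VA  (d) PF = 0.4089 (leading)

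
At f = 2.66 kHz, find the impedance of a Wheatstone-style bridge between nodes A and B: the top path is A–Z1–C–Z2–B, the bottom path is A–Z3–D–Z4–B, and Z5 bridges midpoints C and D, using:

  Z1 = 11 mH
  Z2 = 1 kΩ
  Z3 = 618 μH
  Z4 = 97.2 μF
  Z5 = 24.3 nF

Step 1 — Angular frequency: ω = 2π·f = 2π·2660 = 1.671e+04 rad/s.
Step 2 — Component impedances:
  Z1: Z = jωL = j·1.671e+04·0.011 = 0 + j183.8 Ω
  Z2: Z = R = 1000 Ω
  Z3: Z = jωL = j·1.671e+04·0.000618 = 0 + j10.33 Ω
  Z4: Z = 1/(jωC) = -j/(ω·C) = 0 - j0.6156 Ω
  Z5: Z = 1/(jωC) = -j/(ω·C) = 0 - j2462 Ω
Step 3 — Bridge requires nodal analysis (the Z5 bridge couples midpoints C and D, so the two paths cannot be reduced to a simple series/parallel combination). Setting node B to ground and injecting 1 A at node A, the 3-node admittance system at A, C, D solves to V_A = Z_AB = 0.1076 + j9.738 Ω = 9.738∠89.4° Ω.

Z = 0.1076 + j9.738 Ω = 9.738∠89.4° Ω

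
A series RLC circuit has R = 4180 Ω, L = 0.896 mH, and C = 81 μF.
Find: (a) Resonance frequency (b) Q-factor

Step 1 — Resonance condition Im(Z)=0 gives ω₀ = 1/√(LC).
Step 2 — ω₀ = 1/√(0.000896·8.1e-05) = 3712 rad/s.
Step 3 — f₀ = ω₀/(2π) = 590.8 Hz.
Step 4 — Series Q: Q = ω₀L/R = 3712·0.000896/4180 = 0.0007957.

(a) f₀ = 590.8 Hz  (b) Q = 0.0007957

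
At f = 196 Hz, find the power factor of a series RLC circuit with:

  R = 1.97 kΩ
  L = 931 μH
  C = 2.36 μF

Step 1 — Angular frequency: ω = 2π·f = 2π·196 = 1232 rad/s.
Step 2 — Component impedances:
  R: Z = R = 1970 Ω
  L: Z = jωL = j·1232·0.000931 = 0 + j1.147 Ω
  C: Z = 1/(jωC) = -j/(ω·C) = 0 - j344.1 Ω
Step 3 — Series combination: Z_total = R + L + C = 1970 - j342.9 Ω = 2000∠-9.9° Ω.
Step 4 — Power factor: PF = cos(φ) = Re(Z)/|Z| = 1970/1999.6 = 0.9852.
Step 5 — Type: Im(Z) = -342.9 ⇒ leading (phase φ = -9.9°).

PF = 0.9852 (leading, φ = -9.9°)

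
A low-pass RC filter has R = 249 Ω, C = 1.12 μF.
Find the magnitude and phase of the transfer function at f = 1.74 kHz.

Step 1 — Angular frequency: ω = 2π·1740 = 1.093e+04 rad/s.
Step 2 — Transfer function: H(jω) = 1/(1 + jωRC).
Step 3 — Denominator: 1 + jωRC = 1 + j·1.093e+04·249·1.12e-06 = 1 + j3.049.
Step 4 — H = 0.09713 - j0.2961.
Step 5 — Magnitude: |H| = 0.3117 (-10.1 dB); phase: φ = -71.8°.

|H| = 0.3117 (-10.1 dB), φ = -71.8°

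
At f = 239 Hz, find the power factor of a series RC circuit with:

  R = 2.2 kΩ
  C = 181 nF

Step 1 — Angular frequency: ω = 2π·f = 2π·239 = 1502 rad/s.
Step 2 — Component impedances:
  R: Z = R = 2200 Ω
  C: Z = 1/(jωC) = -j/(ω·C) = 0 - j3679 Ω
Step 3 — Series combination: Z_total = R + C = 2200 - j3679 Ω = 4287∠-59.1° Ω.
Step 4 — Power factor: PF = cos(φ) = Re(Z)/|Z| = 2200/4287 = 0.5132.
Step 5 — Type: Im(Z) = -3679 ⇒ leading (phase φ = -59.1°).

PF = 0.5132 (leading, φ = -59.1°)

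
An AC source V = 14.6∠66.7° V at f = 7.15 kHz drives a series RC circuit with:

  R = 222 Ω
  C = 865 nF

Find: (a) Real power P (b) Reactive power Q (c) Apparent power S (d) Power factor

Step 1 — Angular frequency: ω = 2π·f = 2π·7150 = 4.492e+04 rad/s.
Step 2 — Component impedances:
  R: Z = R = 222 Ω
  C: Z = 1/(jωC) = -j/(ω·C) = 0 - j25.73 Ω
Step 3 — Series combination: Z_total = R + C = 222 - j25.73 Ω = 223.5∠-6.6° Ω.
Step 4 — Source phasor: V = 14.6∠66.7° V = 5.775 + j13.41 V.
Step 5 — Current: I = V / Z = 0.01876 + j0.06258 A = 0.06533∠73.3° A.
Step 6 — Complex power: S = V·I* = 0.9474 - j0.1098 VA.
Step 7 — Real power: P = Re(S) = 0.9474 W.
Step 8 — Reactive power: Q = Im(S) = -0.1098 VAR.
Step 9 — Apparent power: |S| = 0.9538 VA.
Step 10 — Power factor: PF = P/|S| = 0.9933 (leading).

(a) P = 0.9474 W  (b) Q = -0.1098 VAR  (c) S = 0.9538 VA  (d) PF = 0.9933 (leading)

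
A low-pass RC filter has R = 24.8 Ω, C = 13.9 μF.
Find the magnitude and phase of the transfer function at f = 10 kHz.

Step 1 — Angular frequency: ω = 2π·1e+04 = 6.283e+04 rad/s.
Step 2 — Transfer function: H(jω) = 1/(1 + jωRC).
Step 3 — Denominator: 1 + jωRC = 1 + j·6.283e+04·24.8·1.39e-05 = 1 + j21.66.
Step 4 — H = 0.002127 - j0.04607.
Step 5 — Magnitude: |H| = 0.04612 (-26.7 dB); phase: φ = -87.4°.

|H| = 0.04612 (-26.7 dB), φ = -87.4°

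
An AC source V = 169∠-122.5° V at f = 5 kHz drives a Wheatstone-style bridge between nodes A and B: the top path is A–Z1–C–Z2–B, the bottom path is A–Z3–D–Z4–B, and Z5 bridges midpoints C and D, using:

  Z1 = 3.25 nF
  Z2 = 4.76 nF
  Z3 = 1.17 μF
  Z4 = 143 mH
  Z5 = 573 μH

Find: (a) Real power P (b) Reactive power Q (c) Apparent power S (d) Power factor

Step 1 — Angular frequency: ω = 2π·f = 2π·5000 = 3.142e+04 rad/s.
Step 2 — Component impedances:
  Z1: Z = 1/(jωC) = -j/(ω·C) = 0 - j9794 Ω
  Z2: Z = 1/(jωC) = -j/(ω·C) = 0 - j6687 Ω
  Z3: Z = 1/(jωC) = -j/(ω·C) = 0 - j27.21 Ω
  Z4: Z = jωL = j·3.142e+04·0.143 = 0 + j4492 Ω
  Z5: Z = jωL = j·3.142e+04·0.000573 = 0 + j18 Ω
Step 3 — Bridge requires nodal analysis (the Z5 bridge couples midpoints C and D, so the two paths cannot be reduced to a simple series/parallel combination). Setting node B to ground and injecting 1 A at node A, the 3-node admittance system at A, C, D solves to V_A = Z_AB = 0 + j1.374e+04 Ω = 1.374e+04∠90.0° Ω.
Step 4 — Source phasor: V = 169∠-122.5° V = -90.8 - j142.5 V.
Step 5 — Current: I = V / Z = -0.01038 + j0.00661 A = 0.0123∠147.5° A.
Step 6 — Complex power: S = V·I* = 0 + j2.079 VA.
Step 7 — Real power: P = Re(S) = 0 W.
Step 8 — Reactive power: Q = Im(S) = 2.079 VAR.
Step 9 — Apparent power: |S| = 2.079 VA.
Step 10 — Power factor: PF = P/|S| = 0 (lagging).

(a) P = 0 W  (b) Q = 2.079 VAR  (c) S = 2.079 VA  (d) PF = 0 (lagging)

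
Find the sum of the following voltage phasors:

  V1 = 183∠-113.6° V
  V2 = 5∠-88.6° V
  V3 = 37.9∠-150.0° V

Step 1 — Convert each phasor to rectangular form:
  V1 = 183·(cos(-113.6°) + j·sin(-113.6°)) = -73.26 - j167.7 V
  V2 = 5·(cos(-88.6°) + j·sin(-88.6°)) = 0.1222 - j4.999 V
  V3 = 37.9·(cos(-150.0°) + j·sin(-150.0°)) = -32.82 - j18.95 V
Step 2 — Sum components: V_total = -106 - j191.6 V.
Step 3 — Convert to polar: |V_total| = 219 V, ∠V_total = -118.9°.

V_total = 219∠-118.9° V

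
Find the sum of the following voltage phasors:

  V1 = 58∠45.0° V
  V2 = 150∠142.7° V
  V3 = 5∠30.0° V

Step 1 — Convert each phasor to rectangular form:
  V1 = 58·(cos(45.0°) + j·sin(45.0°)) = 41.01 + j41.01 V
  V2 = 150·(cos(142.7°) + j·sin(142.7°)) = -119.3 + j90.9 V
  V3 = 5·(cos(30.0°) + j·sin(30.0°)) = 4.33 + j2.5 V
Step 2 — Sum components: V_total = -73.98 + j134.4 V.
Step 3 — Convert to polar: |V_total| = 153.4 V, ∠V_total = 118.8°.

V_total = 153.4∠118.8° V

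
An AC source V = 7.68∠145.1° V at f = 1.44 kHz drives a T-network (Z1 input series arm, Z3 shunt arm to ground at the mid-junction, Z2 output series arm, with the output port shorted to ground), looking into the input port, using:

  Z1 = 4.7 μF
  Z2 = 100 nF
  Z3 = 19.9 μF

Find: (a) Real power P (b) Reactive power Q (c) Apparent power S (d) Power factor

Step 1 — Angular frequency: ω = 2π·f = 2π·1440 = 9048 rad/s.
Step 2 — Component impedances:
  Z1: Z = 1/(jωC) = -j/(ω·C) = 0 - j23.52 Ω
  Z2: Z = 1/(jωC) = -j/(ω·C) = 0 - j1105 Ω
  Z3: Z = 1/(jωC) = -j/(ω·C) = 0 - j5.554 Ω
Step 3 — With the output port shorted to ground, the output series arm Z2 runs from the junction to ground; the shunt arm Z3 also runs from the junction to ground. They appear in parallel: Z3 || Z2 = 0 - j5.526 Ω.
Step 4 — Series with input arm Z1: Z_in = Z1 + (Z3 || Z2) = 0 - j29.04 Ω = 29.04∠-90.0° Ω.
Step 5 — Source phasor: V = 7.68∠145.1° V = -6.299 + j4.394 V.
Step 6 — Current: I = V / Z = -0.1513 - j0.2169 A = 0.2644∠-124.9° A.
Step 7 — Complex power: S = V·I* = 0 - j2.031 VA.
Step 8 — Real power: P = Re(S) = 0 W.
Step 9 — Reactive power: Q = Im(S) = -2.031 VAR.
Step 10 — Apparent power: |S| = 2.031 VA.
Step 11 — Power factor: PF = P/|S| = 0 (leading).

(a) P = 0 W  (b) Q = -2.031 VAR  (c) S = 2.031 VA  (d) PF = 0 (leading)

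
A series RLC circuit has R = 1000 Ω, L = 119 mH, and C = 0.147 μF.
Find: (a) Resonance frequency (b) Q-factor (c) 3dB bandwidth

Step 1 — Resonance condition Im(Z)=0 gives ω₀ = 1/√(LC).
Step 2 — ω₀ = 1/√(0.119·1.47e-07) = 7561 rad/s.
Step 3 — f₀ = ω₀/(2π) = 1203 Hz.
Step 4 — Series Q: Q = ω₀L/R = 7561·0.119/1000 = 0.8997.
Step 5 — 3dB bandwidth: Δω = ω₀/Q = 8403 rad/s; BW = Δω/(2π) = 1337 Hz.

(a) f₀ = 1203 Hz  (b) Q = 0.8997  (c) BW = 1337 Hz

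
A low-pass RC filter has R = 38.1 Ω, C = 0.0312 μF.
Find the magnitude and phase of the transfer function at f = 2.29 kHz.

Step 1 — Angular frequency: ω = 2π·2290 = 1.439e+04 rad/s.
Step 2 — Transfer function: H(jω) = 1/(1 + jωRC).
Step 3 — Denominator: 1 + jωRC = 1 + j·1.439e+04·38.1·3.12e-08 = 1 + j0.0171.
Step 4 — H = 0.9997 - j0.0171.
Step 5 — Magnitude: |H| = 0.9999 (-0.0 dB); phase: φ = -1.0°.

|H| = 0.9999 (-0.0 dB), φ = -1.0°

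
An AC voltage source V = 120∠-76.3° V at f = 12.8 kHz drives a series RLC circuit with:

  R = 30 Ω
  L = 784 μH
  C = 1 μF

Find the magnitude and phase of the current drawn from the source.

Step 1 — Angular frequency: ω = 2π·f = 2π·1.28e+04 = 8.042e+04 rad/s.
Step 2 — Component impedances:
  R: Z = R = 30 Ω
  L: Z = jωL = j·8.042e+04·0.000784 = 0 + j63.05 Ω
  C: Z = 1/(jωC) = -j/(ω·C) = 0 - j12.43 Ω
Step 3 — Series combination: Z_total = R + L + C = 30 + j50.62 Ω = 58.84∠59.3° Ω.
Step 4 — Source phasor: V = 120∠-76.3° V = 28.42 - j116.6 V.
Step 5 — Ohm's law: I = V / Z_total = (28.42 - j116.6) / (30 + j50.62) = -1.458 - j1.426 A.
Step 6 — Convert to polar: |I| = 2.039 A, ∠I = -135.6°.

I = 2.039∠-135.6° A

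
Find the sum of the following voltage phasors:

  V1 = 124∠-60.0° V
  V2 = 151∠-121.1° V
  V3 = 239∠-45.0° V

Step 1 — Convert each phasor to rectangular form:
  V1 = 124·(cos(-60.0°) + j·sin(-60.0°)) = 62 - j107.4 V
  V2 = 151·(cos(-121.1°) + j·sin(-121.1°)) = -78 - j129.3 V
  V3 = 239·(cos(-45.0°) + j·sin(-45.0°)) = 169 - j169 V
Step 2 — Sum components: V_total = 153 - j405.7 V.
Step 3 — Convert to polar: |V_total| = 433.6 V, ∠V_total = -69.3°.

V_total = 433.6∠-69.3° V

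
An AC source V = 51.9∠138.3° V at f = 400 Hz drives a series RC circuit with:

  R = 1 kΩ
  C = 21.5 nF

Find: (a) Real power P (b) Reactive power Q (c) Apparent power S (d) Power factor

Step 1 — Angular frequency: ω = 2π·f = 2π·400 = 2513 rad/s.
Step 2 — Component impedances:
  R: Z = R = 1000 Ω
  C: Z = 1/(jωC) = -j/(ω·C) = 0 - j1.851e+04 Ω
Step 3 — Series combination: Z_total = R + C = 1000 - j1.851e+04 Ω = 1.853e+04∠-86.9° Ω.
Step 4 — Source phasor: V = 51.9∠138.3° V = -38.75 + j34.53 V.
Step 5 — Current: I = V / Z = -0.001973 - j0.001987 A = 0.0028∠-134.8° A.
Step 6 — Complex power: S = V·I* = 0.007842 - j0.1451 VA.
Step 7 — Real power: P = Re(S) = 0.007842 W.
Step 8 — Reactive power: Q = Im(S) = -0.1451 VAR.
Step 9 — Apparent power: |S| = 0.1453 VA.
Step 10 — Power factor: PF = P/|S| = 0.05396 (leading).

(a) P = 0.007842 W  (b) Q = -0.1451 VAR  (c) S = 0.1453 VA  (d) PF = 0.05396 (leading)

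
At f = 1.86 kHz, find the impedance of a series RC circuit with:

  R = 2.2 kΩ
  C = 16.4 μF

Step 1 — Angular frequency: ω = 2π·f = 2π·1860 = 1.169e+04 rad/s.
Step 2 — Component impedances:
  R: Z = R = 2200 Ω
  C: Z = 1/(jωC) = -j/(ω·C) = 0 - j5.218 Ω
Step 3 — Series combination: Z_total = R + C = 2200 - j5.218 Ω = 2200∠-0.1° Ω.

Z = 2200 - j5.218 Ω = 2200∠-0.1° Ω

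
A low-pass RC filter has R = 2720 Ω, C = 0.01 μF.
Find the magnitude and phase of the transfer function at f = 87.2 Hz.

Step 1 — Angular frequency: ω = 2π·87.2 = 547.9 rad/s.
Step 2 — Transfer function: H(jω) = 1/(1 + jωRC).
Step 3 — Denominator: 1 + jωRC = 1 + j·547.9·2720·1e-08 = 1 + j0.0149.
Step 4 — H = 0.9998 - j0.0149.
Step 5 — Magnitude: |H| = 0.9999 (-0.0 dB); phase: φ = -0.9°.

|H| = 0.9999 (-0.0 dB), φ = -0.9°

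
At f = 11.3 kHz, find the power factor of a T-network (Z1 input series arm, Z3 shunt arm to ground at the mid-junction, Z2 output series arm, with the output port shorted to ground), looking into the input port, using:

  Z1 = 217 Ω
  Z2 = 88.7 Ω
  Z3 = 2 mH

Step 1 — Angular frequency: ω = 2π·f = 2π·1.13e+04 = 7.1e+04 rad/s.
Step 2 — Component impedances:
  Z1: Z = R = 217 Ω
  Z2: Z = R = 88.7 Ω
  Z3: Z = jωL = j·7.1e+04·0.002 = 0 + j142 Ω
Step 3 — With the output port shorted to ground, the output series arm Z2 runs from the junction to ground; the shunt arm Z3 also runs from the junction to ground. They appear in parallel: Z3 || Z2 = 63.8 + j39.86 Ω.
Step 4 — Series with input arm Z1: Z_in = Z1 + (Z3 || Z2) = 280.8 + j39.86 Ω = 283.6∠8.1° Ω.
Step 5 — Power factor: PF = cos(φ) = Re(Z)/|Z| = 280.8/283.6 = 0.9901.
Step 6 — Type: Im(Z) = 39.86 ⇒ lagging (phase φ = 8.1°).

PF = 0.9901 (lagging, φ = 8.1°)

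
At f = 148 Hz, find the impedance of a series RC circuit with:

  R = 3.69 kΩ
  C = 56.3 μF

Step 1 — Angular frequency: ω = 2π·f = 2π·148 = 929.9 rad/s.
Step 2 — Component impedances:
  R: Z = R = 3690 Ω
  C: Z = 1/(jωC) = -j/(ω·C) = 0 - j19.1 Ω
Step 3 — Series combination: Z_total = R + C = 3690 - j19.1 Ω = 3690∠-0.3° Ω.

Z = 3690 - j19.1 Ω = 3690∠-0.3° Ω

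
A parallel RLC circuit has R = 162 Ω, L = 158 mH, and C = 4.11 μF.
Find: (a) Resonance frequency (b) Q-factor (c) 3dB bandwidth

Step 1 — Resonance: ω₀ = 1/√(LC) = 1/√(0.158·4.11e-06) = 1241 rad/s.
Step 2 — f₀ = ω₀/(2π) = 197.5 Hz.
Step 3 — Parallel Q: Q = R/(ω₀L) = 162/(1241·0.158) = 0.8262.
Step 4 — Bandwidth: Δω = ω₀/Q = 1502 rad/s; BW = Δω/(2π) = 239 Hz.

(a) f₀ = 197.5 Hz  (b) Q = 0.8262  (c) BW = 239 Hz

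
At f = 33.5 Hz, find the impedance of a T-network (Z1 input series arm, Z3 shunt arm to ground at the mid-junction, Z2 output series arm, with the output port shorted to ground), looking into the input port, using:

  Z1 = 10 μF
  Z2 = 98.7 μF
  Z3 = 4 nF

Step 1 — Angular frequency: ω = 2π·f = 2π·33.5 = 210.5 rad/s.
Step 2 — Component impedances:
  Z1: Z = 1/(jωC) = -j/(ω·C) = 0 - j475.1 Ω
  Z2: Z = 1/(jωC) = -j/(ω·C) = 0 - j48.13 Ω
  Z3: Z = 1/(jωC) = -j/(ω·C) = 0 - j1.188e+06 Ω
Step 3 — With the output port shorted to ground, the output series arm Z2 runs from the junction to ground; the shunt arm Z3 also runs from the junction to ground. They appear in parallel: Z3 || Z2 = 0 - j48.13 Ω.
Step 4 — Series with input arm Z1: Z_in = Z1 + (Z3 || Z2) = 0 - j523.2 Ω = 523.2∠-90.0° Ω.

Z = 0 - j523.2 Ω = 523.2∠-90.0° Ω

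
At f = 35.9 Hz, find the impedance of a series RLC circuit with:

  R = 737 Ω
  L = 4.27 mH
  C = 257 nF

Step 1 — Angular frequency: ω = 2π·f = 2π·35.9 = 225.6 rad/s.
Step 2 — Component impedances:
  R: Z = R = 737 Ω
  L: Z = jωL = j·225.6·0.00427 = 0 + j0.9632 Ω
  C: Z = 1/(jωC) = -j/(ω·C) = 0 - j1.725e+04 Ω
Step 3 — Series combination: Z_total = R + L + C = 737 - j1.725e+04 Ω = 1.726e+04∠-87.6° Ω.

Z = 737 - j1.725e+04 Ω = 1.726e+04∠-87.6° Ω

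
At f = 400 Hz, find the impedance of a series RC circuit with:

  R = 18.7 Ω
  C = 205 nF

Step 1 — Angular frequency: ω = 2π·f = 2π·400 = 2513 rad/s.
Step 2 — Component impedances:
  R: Z = R = 18.7 Ω
  C: Z = 1/(jωC) = -j/(ω·C) = 0 - j1941 Ω
Step 3 — Series combination: Z_total = R + C = 18.7 - j1941 Ω = 1941∠-89.4° Ω.

Z = 18.7 - j1941 Ω = 1941∠-89.4° Ω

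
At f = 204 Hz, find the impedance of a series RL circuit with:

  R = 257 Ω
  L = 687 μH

Step 1 — Angular frequency: ω = 2π·f = 2π·204 = 1282 rad/s.
Step 2 — Component impedances:
  R: Z = R = 257 Ω
  L: Z = jωL = j·1282·0.000687 = 0 + j0.8806 Ω
Step 3 — Series combination: Z_total = R + L = 257 + j0.8806 Ω = 257∠0.2° Ω.

Z = 257 + j0.8806 Ω = 257∠0.2° Ω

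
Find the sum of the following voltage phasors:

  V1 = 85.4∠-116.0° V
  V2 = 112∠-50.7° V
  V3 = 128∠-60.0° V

Step 1 — Convert each phasor to rectangular form:
  V1 = 85.4·(cos(-116.0°) + j·sin(-116.0°)) = -37.44 - j76.76 V
  V2 = 112·(cos(-50.7°) + j·sin(-50.7°)) = 70.94 - j86.67 V
  V3 = 128·(cos(-60.0°) + j·sin(-60.0°)) = 64 - j110.9 V
Step 2 — Sum components: V_total = 97.5 - j274.3 V.
Step 3 — Convert to polar: |V_total| = 291.1 V, ∠V_total = -70.4°.

V_total = 291.1∠-70.4° V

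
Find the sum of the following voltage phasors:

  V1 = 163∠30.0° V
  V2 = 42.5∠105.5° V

Step 1 — Convert each phasor to rectangular form:
  V1 = 163·(cos(30.0°) + j·sin(30.0°)) = 141.2 + j81.5 V
  V2 = 42.5·(cos(105.5°) + j·sin(105.5°)) = -11.36 + j40.95 V
Step 2 — Sum components: V_total = 129.8 + j122.5 V.
Step 3 — Convert to polar: |V_total| = 178.4 V, ∠V_total = 43.3°.

V_total = 178.4∠43.3° V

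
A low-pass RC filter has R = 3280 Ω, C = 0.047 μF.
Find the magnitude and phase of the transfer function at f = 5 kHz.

Step 1 — Angular frequency: ω = 2π·5000 = 3.142e+04 rad/s.
Step 2 — Transfer function: H(jω) = 1/(1 + jωRC).
Step 3 — Denominator: 1 + jωRC = 1 + j·3.142e+04·3280·4.7e-08 = 1 + j4.843.
Step 4 — H = 0.04089 - j0.198.
Step 5 — Magnitude: |H| = 0.2022 (-13.9 dB); phase: φ = -78.3°.

|H| = 0.2022 (-13.9 dB), φ = -78.3°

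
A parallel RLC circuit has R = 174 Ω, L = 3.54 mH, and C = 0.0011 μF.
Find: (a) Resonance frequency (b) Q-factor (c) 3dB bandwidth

Step 1 — Resonance: ω₀ = 1/√(LC) = 1/√(0.00354·1.1e-09) = 5.068e+05 rad/s.
Step 2 — f₀ = ω₀/(2π) = 8.065e+04 Hz.
Step 3 — Parallel Q: Q = R/(ω₀L) = 174/(5.068e+05·0.00354) = 0.09699.
Step 4 — Bandwidth: Δω = ω₀/Q = 5.225e+06 rad/s; BW = Δω/(2π) = 8.315e+05 Hz.

(a) f₀ = 8.065e+04 Hz  (b) Q = 0.09699  (c) BW = 8.315e+05 Hz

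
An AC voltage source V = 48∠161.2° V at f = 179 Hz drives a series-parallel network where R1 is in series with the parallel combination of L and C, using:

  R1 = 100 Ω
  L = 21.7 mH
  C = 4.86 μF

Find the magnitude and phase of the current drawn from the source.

Step 1 — Angular frequency: ω = 2π·f = 2π·179 = 1125 rad/s.
Step 2 — Component impedances:
  R1: Z = R = 100 Ω
  L: Z = jωL = j·1125·0.0217 = 0 + j24.41 Ω
  C: Z = 1/(jωC) = -j/(ω·C) = 0 - j182.9 Ω
Step 3 — Parallel branch: L || C = 1/(1/L + 1/C) = 0 + j28.16 Ω.
Step 4 — Series with R1: Z_total = R1 + (L || C) = 100 + j28.16 Ω = 103.9∠15.7° Ω.
Step 5 — Source phasor: V = 48∠161.2° V = -45.44 + j15.47 V.
Step 6 — Ohm's law: I = V / Z_total = (-45.44 + j15.47) / (100 + j28.16) = -0.3806 + j0.2619 A.
Step 7 — Convert to polar: |I| = 0.462 A, ∠I = 145.5°.

I = 0.462∠145.5° A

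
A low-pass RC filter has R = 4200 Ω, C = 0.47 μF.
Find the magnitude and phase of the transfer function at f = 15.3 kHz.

Step 1 — Angular frequency: ω = 2π·1.53e+04 = 9.613e+04 rad/s.
Step 2 — Transfer function: H(jω) = 1/(1 + jωRC).
Step 3 — Denominator: 1 + jωRC = 1 + j·9.613e+04·4200·4.7e-07 = 1 + j189.8.
Step 4 — H = 2.777e-05 - j0.00527.
Step 5 — Magnitude: |H| = 0.00527 (-45.6 dB); phase: φ = -89.7°.

|H| = 0.00527 (-45.6 dB), φ = -89.7°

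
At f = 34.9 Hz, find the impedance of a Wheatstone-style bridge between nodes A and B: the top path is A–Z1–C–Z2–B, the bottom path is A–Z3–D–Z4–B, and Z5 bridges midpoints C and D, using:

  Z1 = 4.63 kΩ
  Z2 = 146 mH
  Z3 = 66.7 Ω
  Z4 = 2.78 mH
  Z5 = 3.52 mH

Step 1 — Angular frequency: ω = 2π·f = 2π·34.9 = 219.3 rad/s.
Step 2 — Component impedances:
  Z1: Z = R = 4630 Ω
  Z2: Z = jωL = j·219.3·0.146 = 0 + j32.02 Ω
  Z3: Z = R = 66.7 Ω
  Z4: Z = jωL = j·219.3·0.00278 = 0 + j0.6096 Ω
  Z5: Z = jωL = j·219.3·0.00352 = 0 + j0.7719 Ω
Step 3 — Bridge requires nodal analysis (the Z5 bridge couples midpoints C and D, so the two paths cannot be reduced to a simple series/parallel combination). Setting node B to ground and injecting 1 A at node A, the 3-node admittance system at A, C, D solves to V_A = Z_AB = 65.75 + j0.5982 Ω = 65.76∠0.5° Ω.

Z = 65.75 + j0.5982 Ω = 65.76∠0.5° Ω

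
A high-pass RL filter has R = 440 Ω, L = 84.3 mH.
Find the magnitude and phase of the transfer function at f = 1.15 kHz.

Step 1 — Angular frequency: ω = 2π·1150 = 7226 rad/s.
Step 2 — Transfer function: H(jω) = jωL/(R + jωL).
Step 3 — Numerator jωL = j·609.1; denominator R + jωL = 440 + j609.1.
Step 4 — H = 0.6571 + j0.4747.
Step 5 — Magnitude: |H| = 0.8106 (-1.8 dB); phase: φ = 35.8°.

|H| = 0.8106 (-1.8 dB), φ = 35.8°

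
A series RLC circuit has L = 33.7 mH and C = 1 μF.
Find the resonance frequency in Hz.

Step 1 — Resonance condition Im(Z)=0 gives ω₀ = 1/√(LC).
Step 2 — ω₀ = 1/√(0.0337·1e-06) = 5447 rad/s.
Step 3 — f₀ = ω₀/(2π) = 867 Hz.

f₀ = 867 Hz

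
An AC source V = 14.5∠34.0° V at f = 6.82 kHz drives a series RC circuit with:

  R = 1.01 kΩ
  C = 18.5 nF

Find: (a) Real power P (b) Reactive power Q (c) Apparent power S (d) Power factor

Step 1 — Angular frequency: ω = 2π·f = 2π·6820 = 4.285e+04 rad/s.
Step 2 — Component impedances:
  R: Z = R = 1010 Ω
  C: Z = 1/(jωC) = -j/(ω·C) = 0 - j1261 Ω
Step 3 — Series combination: Z_total = R + C = 1010 - j1261 Ω = 1616∠-51.3° Ω.
Step 4 — Source phasor: V = 14.5∠34.0° V = 12.02 + j8.108 V.
Step 5 — Current: I = V / Z = 0.0007327 + j0.008943 A = 0.008973∠85.3° A.
Step 6 — Complex power: S = V·I* = 0.08132 - j0.1016 VA.
Step 7 — Real power: P = Re(S) = 0.08132 W.
Step 8 — Reactive power: Q = Im(S) = -0.1016 VAR.
Step 9 — Apparent power: |S| = 0.1301 VA.
Step 10 — Power factor: PF = P/|S| = 0.625 (leading).

(a) P = 0.08132 W  (b) Q = -0.1016 VAR  (c) S = 0.1301 VA  (d) PF = 0.625 (leading)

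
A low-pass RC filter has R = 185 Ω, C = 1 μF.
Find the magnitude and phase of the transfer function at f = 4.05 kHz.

Step 1 — Angular frequency: ω = 2π·4050 = 2.545e+04 rad/s.
Step 2 — Transfer function: H(jω) = 1/(1 + jωRC).
Step 3 — Denominator: 1 + jωRC = 1 + j·2.545e+04·185·1e-06 = 1 + j4.708.
Step 4 — H = 0.04317 - j0.2032.
Step 5 — Magnitude: |H| = 0.2078 (-13.6 dB); phase: φ = -78.0°.

|H| = 0.2078 (-13.6 dB), φ = -78.0°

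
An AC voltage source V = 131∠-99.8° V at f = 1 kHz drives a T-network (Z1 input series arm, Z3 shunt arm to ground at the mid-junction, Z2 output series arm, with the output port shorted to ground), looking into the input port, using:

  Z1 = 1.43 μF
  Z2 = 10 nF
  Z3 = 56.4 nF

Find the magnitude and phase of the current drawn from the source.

Step 1 — Angular frequency: ω = 2π·f = 2π·1000 = 6283 rad/s.
Step 2 — Component impedances:
  Z1: Z = 1/(jωC) = -j/(ω·C) = 0 - j111.3 Ω
  Z2: Z = 1/(jωC) = -j/(ω·C) = 0 - j1.592e+04 Ω
  Z3: Z = 1/(jωC) = -j/(ω·C) = 0 - j2822 Ω
Step 3 — With the output port shorted to ground, the output series arm Z2 runs from the junction to ground; the shunt arm Z3 also runs from the junction to ground. They appear in parallel: Z3 || Z2 = 0 - j2397 Ω.
Step 4 — Series with input arm Z1: Z_in = Z1 + (Z3 || Z2) = 0 - j2508 Ω = 2508∠-90.0° Ω.
Step 5 — Source phasor: V = 131∠-99.8° V = -22.3 - j129.1 V.
Step 6 — Ohm's law: I = V / Z_total = (-22.3 - j129.1) / (0 - j2508) = 0.05147 - j0.00889 A.
Step 7 — Convert to polar: |I| = 0.05223 A, ∠I = -9.8°.

I = 0.05223∠-9.8° A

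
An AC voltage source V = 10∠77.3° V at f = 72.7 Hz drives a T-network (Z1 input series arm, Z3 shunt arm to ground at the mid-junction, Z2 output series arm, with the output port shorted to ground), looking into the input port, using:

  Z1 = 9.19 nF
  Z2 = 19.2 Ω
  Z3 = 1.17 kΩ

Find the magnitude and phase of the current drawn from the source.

Step 1 — Angular frequency: ω = 2π·f = 2π·72.7 = 456.8 rad/s.
Step 2 — Component impedances:
  Z1: Z = 1/(jωC) = -j/(ω·C) = 0 - j2.382e+05 Ω
  Z2: Z = R = 19.2 Ω
  Z3: Z = R = 1170 Ω
Step 3 — With the output port shorted to ground, the output series arm Z2 runs from the junction to ground; the shunt arm Z3 also runs from the junction to ground. They appear in parallel: Z3 || Z2 = 18.89 Ω.
Step 4 — Series with input arm Z1: Z_in = Z1 + (Z3 || Z2) = 18.89 - j2.382e+05 Ω = 2.382e+05∠-90.0° Ω.
Step 5 — Source phasor: V = 10∠77.3° V = 2.198 + j9.755 V.
Step 6 — Ohm's law: I = V / Z_total = (2.198 + j9.755) / (18.89 - j2.382e+05) = -4.095e-05 + j9.232e-06 A.
Step 7 — Convert to polar: |I| = 4.198e-05 A, ∠I = 167.3°.

I = 4.198e-05∠167.3° A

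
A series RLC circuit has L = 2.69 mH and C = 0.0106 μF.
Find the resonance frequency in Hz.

Step 1 — Resonance condition Im(Z)=0 gives ω₀ = 1/√(LC).
Step 2 — ω₀ = 1/√(0.00269·1.06e-08) = 1.873e+05 rad/s.
Step 3 — f₀ = ω₀/(2π) = 2.981e+04 Hz.

f₀ = 2.981e+04 Hz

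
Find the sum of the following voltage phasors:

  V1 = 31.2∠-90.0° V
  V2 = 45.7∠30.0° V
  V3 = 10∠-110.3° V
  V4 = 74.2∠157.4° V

Step 1 — Convert each phasor to rectangular form:
  V1 = 31.2·(cos(-90.0°) + j·sin(-90.0°)) = 0 - j31.2 V
  V2 = 45.7·(cos(30.0°) + j·sin(30.0°)) = 39.58 + j22.85 V
  V3 = 10·(cos(-110.3°) + j·sin(-110.3°)) = -3.469 - j9.379 V
  V4 = 74.2·(cos(157.4°) + j·sin(157.4°)) = -68.5 + j28.51 V
Step 2 — Sum components: V_total = -32.39 + j10.79 V.
Step 3 — Convert to polar: |V_total| = 34.14 V, ∠V_total = 161.6°.

V_total = 34.14∠161.6° V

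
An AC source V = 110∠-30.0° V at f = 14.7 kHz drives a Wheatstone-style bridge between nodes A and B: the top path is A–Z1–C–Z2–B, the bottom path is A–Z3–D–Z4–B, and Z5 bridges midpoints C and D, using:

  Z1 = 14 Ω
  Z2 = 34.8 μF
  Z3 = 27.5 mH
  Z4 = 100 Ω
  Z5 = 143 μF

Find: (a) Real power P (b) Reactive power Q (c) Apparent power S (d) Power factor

Step 1 — Angular frequency: ω = 2π·f = 2π·1.47e+04 = 9.236e+04 rad/s.
Step 2 — Component impedances:
  Z1: Z = R = 14 Ω
  Z2: Z = 1/(jωC) = -j/(ω·C) = 0 - j0.3111 Ω
  Z3: Z = jωL = j·9.236e+04·0.0275 = 0 + j2540 Ω
  Z4: Z = R = 100 Ω
  Z5: Z = 1/(jωC) = -j/(ω·C) = 0 - j0.07571 Ω
Step 3 — Bridge requires nodal analysis (the Z5 bridge couples midpoints C and D, so the two paths cannot be reduced to a simple series/parallel combination). Setting node B to ground and injecting 1 A at node A, the 3-node admittance system at A, C, D solves to V_A = Z_AB = 14 - j0.2339 Ω = 14∠-1.0° Ω.
Step 4 — Source phasor: V = 110∠-30.0° V = 95.26 - j55 V.
Step 5 — Current: I = V / Z = 6.868 - j3.814 A = 7.856∠-29.0° A.
Step 6 — Complex power: S = V·I* = 864 - j14.44 VA.
Step 7 — Real power: P = Re(S) = 864 W.
Step 8 — Reactive power: Q = Im(S) = -14.44 VAR.
Step 9 — Apparent power: |S| = 864.1 VA.
Step 10 — Power factor: PF = P/|S| = 0.9999 (leading).

(a) P = 864 W  (b) Q = -14.44 VAR  (c) S = 864.1 VA  (d) PF = 0.9999 (leading)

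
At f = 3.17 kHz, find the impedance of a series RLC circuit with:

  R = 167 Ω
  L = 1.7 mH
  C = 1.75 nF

Step 1 — Angular frequency: ω = 2π·f = 2π·3170 = 1.992e+04 rad/s.
Step 2 — Component impedances:
  R: Z = R = 167 Ω
  L: Z = jωL = j·1.992e+04·0.0017 = 0 + j33.86 Ω
  C: Z = 1/(jωC) = -j/(ω·C) = 0 - j2.869e+04 Ω
Step 3 — Series combination: Z_total = R + L + C = 167 - j2.866e+04 Ω = 2.866e+04∠-89.7° Ω.

Z = 167 - j2.866e+04 Ω = 2.866e+04∠-89.7° Ω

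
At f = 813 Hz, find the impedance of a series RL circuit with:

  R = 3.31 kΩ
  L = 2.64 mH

Step 1 — Angular frequency: ω = 2π·f = 2π·813 = 5108 rad/s.
Step 2 — Component impedances:
  R: Z = R = 3310 Ω
  L: Z = jωL = j·5108·0.00264 = 0 + j13.49 Ω
Step 3 — Series combination: Z_total = R + L = 3310 + j13.49 Ω = 3310∠0.2° Ω.

Z = 3310 + j13.49 Ω = 3310∠0.2° Ω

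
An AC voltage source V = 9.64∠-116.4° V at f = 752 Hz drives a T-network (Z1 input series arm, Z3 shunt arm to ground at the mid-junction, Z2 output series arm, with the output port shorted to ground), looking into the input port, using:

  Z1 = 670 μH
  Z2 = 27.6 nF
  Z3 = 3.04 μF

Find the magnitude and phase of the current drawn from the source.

Step 1 — Angular frequency: ω = 2π·f = 2π·752 = 4725 rad/s.
Step 2 — Component impedances:
  Z1: Z = jωL = j·4725·0.00067 = 0 + j3.166 Ω
  Z2: Z = 1/(jωC) = -j/(ω·C) = 0 - j7668 Ω
  Z3: Z = 1/(jωC) = -j/(ω·C) = 0 - j69.62 Ω
Step 3 — With the output port shorted to ground, the output series arm Z2 runs from the junction to ground; the shunt arm Z3 also runs from the junction to ground. They appear in parallel: Z3 || Z2 = 0 - j68.99 Ω.
Step 4 — Series with input arm Z1: Z_in = Z1 + (Z3 || Z2) = 0 - j65.83 Ω = 65.83∠-90.0° Ω.
Step 5 — Source phasor: V = 9.64∠-116.4° V = -4.286 - j8.635 V.
Step 6 — Ohm's law: I = V / Z_total = (-4.286 - j8.635) / (0 - j65.83) = 0.1312 - j0.06511 A.
Step 7 — Convert to polar: |I| = 0.1464 A, ∠I = -26.4°.

I = 0.1464∠-26.4° A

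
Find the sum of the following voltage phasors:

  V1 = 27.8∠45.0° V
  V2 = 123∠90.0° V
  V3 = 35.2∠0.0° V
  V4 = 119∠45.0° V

Step 1 — Convert each phasor to rectangular form:
  V1 = 27.8·(cos(45.0°) + j·sin(45.0°)) = 19.66 + j19.66 V
  V2 = 123·(cos(90.0°) + j·sin(90.0°)) = 0 + j123 V
  V3 = 35.2·(cos(0.0°) + j·sin(0.0°)) = 35.2 V
  V4 = 119·(cos(45.0°) + j·sin(45.0°)) = 84.15 + j84.15 V
Step 2 — Sum components: V_total = 139 + j226.8 V.
Step 3 — Convert to polar: |V_total| = 266 V, ∠V_total = 58.5°.

V_total = 266∠58.5° V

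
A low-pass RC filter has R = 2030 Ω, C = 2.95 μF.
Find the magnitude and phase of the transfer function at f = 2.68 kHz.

Step 1 — Angular frequency: ω = 2π·2680 = 1.684e+04 rad/s.
Step 2 — Transfer function: H(jω) = 1/(1 + jωRC).
Step 3 — Denominator: 1 + jωRC = 1 + j·1.684e+04·2030·2.95e-06 = 1 + j100.8.
Step 4 — H = 9.833e-05 - j0.009916.
Step 5 — Magnitude: |H| = 0.009916 (-40.1 dB); phase: φ = -89.4°.

|H| = 0.009916 (-40.1 dB), φ = -89.4°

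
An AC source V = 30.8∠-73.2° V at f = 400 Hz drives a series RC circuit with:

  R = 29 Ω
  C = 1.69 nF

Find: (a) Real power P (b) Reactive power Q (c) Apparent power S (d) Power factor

Step 1 — Angular frequency: ω = 2π·f = 2π·400 = 2513 rad/s.
Step 2 — Component impedances:
  R: Z = R = 29 Ω
  C: Z = 1/(jωC) = -j/(ω·C) = 0 - j2.354e+05 Ω
Step 3 — Series combination: Z_total = R + C = 29 - j2.354e+05 Ω = 2.354e+05∠-90.0° Ω.
Step 4 — Source phasor: V = 30.8∠-73.2° V = 8.902 - j29.49 V.
Step 5 — Current: I = V / Z = 0.0001252 + j3.78e-05 A = 0.0001308∠16.8° A.
Step 6 — Complex power: S = V·I* = 4.963e-07 - j0.004029 VA.
Step 7 — Real power: P = Re(S) = 4.963e-07 W.
Step 8 — Reactive power: Q = Im(S) = -0.004029 VAR.
Step 9 — Apparent power: |S| = 0.004029 VA.
Step 10 — Power factor: PF = P/|S| = 0.0001232 (leading).

(a) P = 4.963e-07 W  (b) Q = -0.004029 VAR  (c) S = 0.004029 VA  (d) PF = 0.0001232 (leading)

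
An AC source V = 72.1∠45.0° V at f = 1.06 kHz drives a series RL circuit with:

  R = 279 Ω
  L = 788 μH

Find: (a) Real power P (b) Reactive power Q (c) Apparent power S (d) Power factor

Step 1 — Angular frequency: ω = 2π·f = 2π·1060 = 6660 rad/s.
Step 2 — Component impedances:
  R: Z = R = 279 Ω
  L: Z = jωL = j·6660·0.000788 = 0 + j5.248 Ω
Step 3 — Series combination: Z_total = R + L = 279 + j5.248 Ω = 279∠1.1° Ω.
Step 4 — Source phasor: V = 72.1∠45.0° V = 50.98 + j50.98 V.
Step 5 — Current: I = V / Z = 0.1861 + j0.1792 A = 0.2584∠43.9° A.
Step 6 — Complex power: S = V·I* = 18.63 + j0.3504 VA.
Step 7 — Real power: P = Re(S) = 18.63 W.
Step 8 — Reactive power: Q = Im(S) = 0.3504 VAR.
Step 9 — Apparent power: |S| = 18.63 VA.
Step 10 — Power factor: PF = P/|S| = 0.9998 (lagging).

(a) P = 18.63 W  (b) Q = 0.3504 VAR  (c) S = 18.63 VA  (d) PF = 0.9998 (lagging)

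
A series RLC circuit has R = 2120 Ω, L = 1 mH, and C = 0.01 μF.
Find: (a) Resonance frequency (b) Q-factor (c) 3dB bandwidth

Step 1 — Resonance: ω₀ = 1/√(LC) = 1/√(0.001·1e-08) = 3.162e+05 rad/s.
Step 2 — f₀ = ω₀/(2π) = 5.033e+04 Hz.
Step 3 — Series Q: Q = ω₀L/R = 3.162e+05·0.001/2120 = 0.1492.
Step 4 — Bandwidth: Δω = ω₀/Q = 2.12e+06 rad/s; BW = Δω/(2π) = 3.374e+05 Hz.

(a) f₀ = 5.033e+04 Hz  (b) Q = 0.1492  (c) BW = 3.374e+05 Hz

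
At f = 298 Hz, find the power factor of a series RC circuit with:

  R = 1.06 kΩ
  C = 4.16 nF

Step 1 — Angular frequency: ω = 2π·f = 2π·298 = 1872 rad/s.
Step 2 — Component impedances:
  R: Z = R = 1060 Ω
  C: Z = 1/(jωC) = -j/(ω·C) = 0 - j1.284e+05 Ω
Step 3 — Series combination: Z_total = R + C = 1060 - j1.284e+05 Ω = 1.284e+05∠-89.5° Ω.
Step 4 — Power factor: PF = cos(φ) = Re(Z)/|Z| = 1060/1.2839e+05 = 0.008256.
Step 5 — Type: Im(Z) = -1.284e+05 ⇒ leading (phase φ = -89.5°).

PF = 0.008256 (leading, φ = -89.5°)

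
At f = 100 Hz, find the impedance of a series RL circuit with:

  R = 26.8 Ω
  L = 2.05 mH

Step 1 — Angular frequency: ω = 2π·f = 2π·100 = 628.3 rad/s.
Step 2 — Component impedances:
  R: Z = R = 26.8 Ω
  L: Z = jωL = j·628.3·0.00205 = 0 + j1.288 Ω
Step 3 — Series combination: Z_total = R + L = 26.8 + j1.288 Ω = 26.83∠2.8° Ω.

Z = 26.8 + j1.288 Ω = 26.83∠2.8° Ω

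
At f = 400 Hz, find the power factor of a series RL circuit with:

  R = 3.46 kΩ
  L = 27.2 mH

Step 1 — Angular frequency: ω = 2π·f = 2π·400 = 2513 rad/s.
Step 2 — Component impedances:
  R: Z = R = 3460 Ω
  L: Z = jωL = j·2513·0.0272 = 0 + j68.36 Ω
Step 3 — Series combination: Z_total = R + L = 3460 + j68.36 Ω = 3461∠1.1° Ω.
Step 4 — Power factor: PF = cos(φ) = Re(Z)/|Z| = 3460/3460.7 = 0.9998.
Step 5 — Type: Im(Z) = 68.36 ⇒ lagging (phase φ = 1.1°).

PF = 0.9998 (lagging, φ = 1.1°)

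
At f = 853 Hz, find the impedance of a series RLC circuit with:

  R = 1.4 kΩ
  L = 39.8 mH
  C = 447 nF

Step 1 — Angular frequency: ω = 2π·f = 2π·853 = 5360 rad/s.
Step 2 — Component impedances:
  R: Z = R = 1400 Ω
  L: Z = jωL = j·5360·0.0398 = 0 + j213.3 Ω
  C: Z = 1/(jωC) = -j/(ω·C) = 0 - j417.4 Ω
Step 3 — Series combination: Z_total = R + L + C = 1400 - j204.1 Ω = 1415∠-8.3° Ω.

Z = 1400 - j204.1 Ω = 1415∠-8.3° Ω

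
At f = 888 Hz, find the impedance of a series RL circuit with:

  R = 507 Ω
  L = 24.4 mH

Step 1 — Angular frequency: ω = 2π·f = 2π·888 = 5579 rad/s.
Step 2 — Component impedances:
  R: Z = R = 507 Ω
  L: Z = jωL = j·5579·0.0244 = 0 + j136.1 Ω
Step 3 — Series combination: Z_total = R + L = 507 + j136.1 Ω = 525∠15.0° Ω.

Z = 507 + j136.1 Ω = 525∠15.0° Ω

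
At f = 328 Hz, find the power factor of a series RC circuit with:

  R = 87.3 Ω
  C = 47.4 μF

Step 1 — Angular frequency: ω = 2π·f = 2π·328 = 2061 rad/s.
Step 2 — Component impedances:
  R: Z = R = 87.3 Ω
  C: Z = 1/(jωC) = -j/(ω·C) = 0 - j10.24 Ω
Step 3 — Series combination: Z_total = R + C = 87.3 - j10.24 Ω = 87.9∠-6.7° Ω.
Step 4 — Power factor: PF = cos(φ) = Re(Z)/|Z| = 87.3/87.9 = 0.9932.
Step 5 — Type: Im(Z) = -10.24 ⇒ leading (phase φ = -6.7°).

PF = 0.9932 (leading, φ = -6.7°)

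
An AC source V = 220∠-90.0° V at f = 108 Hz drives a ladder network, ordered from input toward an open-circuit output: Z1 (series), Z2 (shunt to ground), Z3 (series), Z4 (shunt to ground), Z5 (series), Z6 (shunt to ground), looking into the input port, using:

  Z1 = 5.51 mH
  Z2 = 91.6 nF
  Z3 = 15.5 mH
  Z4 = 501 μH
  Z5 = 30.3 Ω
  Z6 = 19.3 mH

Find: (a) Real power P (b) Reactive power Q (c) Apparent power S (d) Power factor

Step 1 — Angular frequency: ω = 2π·f = 2π·108 = 678.6 rad/s.
Step 2 — Component impedances:
  Z1: Z = jωL = j·678.6·0.00551 = 0 + j3.739 Ω
  Z2: Z = 1/(jωC) = -j/(ω·C) = 0 - j1.609e+04 Ω
  Z3: Z = jωL = j·678.6·0.0155 = 0 + j10.52 Ω
  Z4: Z = jωL = j·678.6·0.000501 = 0 + j0.34 Ω
  Z5: Z = R = 30.3 Ω
  Z6: Z = jωL = j·678.6·0.0193 = 0 + j13.1 Ω
Step 3 — Ladder network (open output): work backward from the far end, alternating series and parallel combinations. Z_in = 0.003192 + j14.6 Ω = 14.6∠90.0° Ω.
Step 4 — Source phasor: V = 220∠-90.0° V = 0 - j220 V.
Step 5 — Current: I = V / Z = -15.07 - j0.003293 A = 15.07∠-180.0° A.
Step 6 — Complex power: S = V·I* = 0.7245 + j3314 VA.
Step 7 — Real power: P = Re(S) = 0.7245 W.
Step 8 — Reactive power: Q = Im(S) = 3314 VAR.
Step 9 — Apparent power: |S| = 3314 VA.
Step 10 — Power factor: PF = P/|S| = 0.0002186 (lagging).

(a) P = 0.7245 W  (b) Q = 3314 VAR  (c) S = 3314 VA  (d) PF = 0.0002186 (lagging)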